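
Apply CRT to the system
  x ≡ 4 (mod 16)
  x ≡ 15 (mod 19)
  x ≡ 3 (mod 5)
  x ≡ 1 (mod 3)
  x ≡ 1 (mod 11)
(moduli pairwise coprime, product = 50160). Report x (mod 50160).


Product of moduli M = 16 · 19 · 5 · 3 · 11 = 50160.
Merge one congruence at a time:
  Start: x ≡ 4 (mod 16).
  Combine with x ≡ 15 (mod 19); new modulus lcm = 304.
    Write x = 4 + 16·t and substitute into x ≡ 15 (mod 19): 16·t ≡ 15 − 4 = 11 (mod 19).
    The inverse of 16 mod 19 is 6 (since 16·6 = 96 = 5·19 + 1), so t ≡ 6·11 = 66 ≡ 9 (mod 19).
    Then x = 4 + 16·9 = 148, valid modulo lcm(16, 19) = 304: x ≡ 148 (mod 304).
  Combine with x ≡ 3 (mod 5); new modulus lcm = 1520.
    Write x = 148 + 304·t and substitute into x ≡ 3 (mod 5): 304·t ≡ 3 − 148 = -145 (mod 5).
    Reduce coefficients mod 5: 4·t ≡ 0 (mod 5).
    The inverse of 4 mod 5 is 4 (since 4·4 = 16 = 3·5 + 1), so t ≡ 4·0 = 0 ≡ 0 (mod 5).
    Then x = 148 + 304·0 = 148, valid modulo lcm(304, 5) = 1520: x ≡ 148 (mod 1520).
  Combine with x ≡ 1 (mod 3); new modulus lcm = 4560.
    Write x = 148 + 1520·t and substitute into x ≡ 1 (mod 3): 1520·t ≡ 1 − 148 = -147 (mod 3).
    Reduce coefficients mod 3: 2·t ≡ 0 (mod 3).
    The inverse of 2 mod 3 is 2 (since 2·2 = 4 = 1·3 + 1), so t ≡ 2·0 = 0 ≡ 0 (mod 3).
    Then x = 148 + 1520·0 = 148, valid modulo lcm(1520, 3) = 4560: x ≡ 148 (mod 4560).
  Combine with x ≡ 1 (mod 11); new modulus lcm = 50160.
    Write x = 148 + 4560·t and substitute into x ≡ 1 (mod 11): 4560·t ≡ 1 − 148 = -147 (mod 11).
    Reduce coefficients mod 11: 6·t ≡ 7 (mod 11).
    The inverse of 6 mod 11 is 2 (since 6·2 = 12 = 1·11 + 1), so t ≡ 2·7 = 14 ≡ 3 (mod 11).
    Then x = 148 + 4560·3 = 13828, valid modulo lcm(4560, 11) = 50160: x ≡ 13828 (mod 50160).
Verify against each original: 13828 mod 16 = 4, 13828 mod 19 = 15, 13828 mod 5 = 3, 13828 mod 3 = 1, 13828 mod 11 = 1.

x ≡ 13828 (mod 50160).


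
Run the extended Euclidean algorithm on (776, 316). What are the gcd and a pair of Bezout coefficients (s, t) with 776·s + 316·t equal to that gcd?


Euclidean algorithm on (776, 316) — divide until remainder is 0:
  776 = 2 · 316 + 144
  316 = 2 · 144 + 28
  144 = 5 · 28 + 4
  28 = 7 · 4 + 0
gcd(776, 316) = 4.
Track Bezout coefficients alongside the remainders: start with r₀ = 776 = a·1 + b·0 (s = 1, t = 0) and r₁ = 316 = a·0 + b·1 (s = 0, t = 1); each new remainder r_{k+1} = r_{k-1} − q_k·r_k inherits s_{k+1} = s_{k-1} − q_k·s_k, t_{k+1} = t_{k-1} − q_k·t_k, so r_k = a·s_k + b·t_k at every step:
  q = 2: r = 144, s = 1 − 2·0 = 1, t = 0 − 2·1 = -2  (check: 776·1 + 316·(-2) = 144)
  q = 2: r = 28, s = 0 − 2·1 = -2, t = 1 − 2·(-2) = 5  (check: 776·(-2) + 316·5 = 28)
  q = 5: r = 4, s = 1 − 5·(-2) = 11, t = -2 − 5·5 = -27  (check: 776·11 + 316·(-27) = 4)
The row with r = 4 (the gcd) gives the Bezout coefficients s = 11, t = -27.
Result: 776 · (11) + 316 · (-27) = 4.

gcd(776, 316) = 4; s = 11, t = -27 (check: 776·11 + 316·(-27) = 4).


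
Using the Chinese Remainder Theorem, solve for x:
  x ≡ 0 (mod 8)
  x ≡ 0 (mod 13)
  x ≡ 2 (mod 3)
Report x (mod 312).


Moduli 8, 13, 3 are pairwise coprime; by CRT there is a unique solution modulo M = 8 · 13 · 3 = 312.
Solve pairwise, accumulating the modulus:
  Start with x ≡ 0 (mod 8).
  Combine with x ≡ 0 (mod 13): since gcd(8, 13) = 1, we get a unique residue mod 104.
    Write x = 0 + 8·t and substitute into x ≡ 0 (mod 13): 8·t ≡ 0 − 0 = 0 (mod 13).
    The inverse of 8 mod 13 is 5 (since 8·5 = 40 = 3·13 + 1), so t ≡ 5·0 = 0 ≡ 0 (mod 13).
    Then x = 0 + 8·0 = 0, valid modulo lcm(8, 13) = 104: x ≡ 0 (mod 104).
  Combine with x ≡ 2 (mod 3): since gcd(104, 3) = 1, we get a unique residue mod 312.
    Write x = 0 + 104·t and substitute into x ≡ 2 (mod 3): 104·t ≡ 2 − 0 = 2 (mod 3).
    Reduce coefficients mod 3: 2·t ≡ 2 (mod 3).
    The inverse of 2 mod 3 is 2 (since 2·2 = 4 = 1·3 + 1), so t ≡ 2·2 = 4 ≡ 1 (mod 3).
    Then x = 0 + 104·1 = 104, valid modulo lcm(104, 3) = 312: x ≡ 104 (mod 312).
Verify: 104 mod 8 = 0 ✓, 104 mod 13 = 0 ✓, 104 mod 3 = 2 ✓.

x ≡ 104 (mod 312).


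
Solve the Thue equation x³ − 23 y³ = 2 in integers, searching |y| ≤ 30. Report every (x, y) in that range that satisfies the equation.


The equation is x³ - 23y³ = 2. For fixed y, x³ = 23·y³ + 2, so a solution requires the RHS to be a perfect cube.
Strategy: iterate y from -30 to 30, compute RHS = 23·y³ + 2, and check whether it is a (positive or negative) perfect cube.
Check small values of y:
  y = 0: RHS = 2 is not a perfect cube.
  y = 1: RHS = 25 is not a perfect cube.
  y = -1: RHS = -21 is not a perfect cube.
  y = 2: RHS = 186 is not a perfect cube.
  y = -2: RHS = -182 is not a perfect cube.
  y = 3: RHS = 623 is not a perfect cube.
  y = -3: RHS = -619 is not a perfect cube.
Continuing the search up to |y| = 30 finds no solutions either.
No (x, y) in the scanned range satisfies the equation.

No integer solutions with |y| ≤ 30.


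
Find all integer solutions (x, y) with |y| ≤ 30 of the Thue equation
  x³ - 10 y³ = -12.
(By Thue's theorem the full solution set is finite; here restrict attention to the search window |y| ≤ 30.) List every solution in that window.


The equation is x³ - 10y³ = -12. For fixed y, x³ = 10·y³ − 12, so a solution requires the RHS to be a perfect cube.
Strategy: iterate y from -30 to 30, compute RHS = 10·y³ − 12, and check whether it is a (positive or negative) perfect cube.
Check small values of y:
  y = 0: RHS = -12 is not a perfect cube.
  y = 1: RHS = -2 is not a perfect cube.
  y = -1: RHS = -22 is not a perfect cube.
  y = 2: RHS = 68 is not a perfect cube.
  y = -2: RHS = -92 is not a perfect cube.
  y = 3: RHS = 258 is not a perfect cube.
  y = -3: RHS = -282 is not a perfect cube.
Continuing the search up to |y| = 30 finds no solutions either.
No (x, y) in the scanned range satisfies the equation.

No integer solutions with |y| ≤ 30.


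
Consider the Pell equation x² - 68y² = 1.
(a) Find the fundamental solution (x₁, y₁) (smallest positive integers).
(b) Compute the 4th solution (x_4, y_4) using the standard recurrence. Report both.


Step 1: Find the fundamental solution (x₁, y₁) of x² - 68y² = 1.
  Expand √68 as a continued fraction. a₀ = ⌊√68⌋ = 8; iterate m_{k+1} = d_k·a_k − m_k, d_{k+1} = (68 − m_{k+1}²)/d_k, a_{k+1} = ⌊(a₀ + m_{k+1})/d_{k+1}⌋ (starting m₀ = 0, d₀ = 1), with convergents p_k = a_k·p_{k-1} + p_{k-2}, q_k = a_k·q_{k-1} + q_{k-2} (p₋₁ = 1, q₋₁ = 0):
  k = 0: a₀ = 8; p₀/q₀ = 8/1; p₀² − 68·q₀² = 64 − 68 = -4.
  k = 1: m = 8, d = 4, a = ⌊(8 + 8)/4⌋ = 4; p/q = (4·8 + 1)/(4·1 + 0) = 33/4; p² − 68·q² = 1089 − 1088 = 1.
  The first convergent with p² − 68·q² = 1 gives the fundamental solution (x₁, y₁) = (33, 4).
Step 2: Apply the recurrence (x_{n+1}, y_{n+1}) = (x₁x_n + 68y₁y_n, x₁y_n + y₁x_n) repeatedly.
  From (x_1, y_1) = (33, 4): x_2 = 33·33 + 68·4·4 = 2177; y_2 = 33·4 + 4·33 = 264.
  From (x_2, y_2) = (2177, 264): x_3 = 33·2177 + 68·4·264 = 143649; y_3 = 33·264 + 4·2177 = 17420.
  From (x_3, y_3) = (143649, 17420): x_4 = 33·143649 + 68·4·17420 = 9478657; y_4 = 33·17420 + 4·143649 = 1149456.
Step 3: Verify x_4² - 68·y_4² = 89844938523649 - 89844938523648 = 1 (should be 1). ✓

(x_1, y_1) = (33, 4); (x_4, y_4) = (9478657, 1149456).


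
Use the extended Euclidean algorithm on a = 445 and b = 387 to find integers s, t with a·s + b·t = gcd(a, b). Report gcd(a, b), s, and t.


Euclidean algorithm on (445, 387) — divide until remainder is 0:
  445 = 1 · 387 + 58
  387 = 6 · 58 + 39
  58 = 1 · 39 + 19
  39 = 2 · 19 + 1
  19 = 19 · 1 + 0
gcd(445, 387) = 1.
Track Bezout coefficients alongside the remainders: start with r₀ = 445 = a·1 + b·0 (s = 1, t = 0) and r₁ = 387 = a·0 + b·1 (s = 0, t = 1); each new remainder r_{k+1} = r_{k-1} − q_k·r_k inherits s_{k+1} = s_{k-1} − q_k·s_k, t_{k+1} = t_{k-1} − q_k·t_k, so r_k = a·s_k + b·t_k at every step:
  q = 1: r = 58, s = 1 − 1·0 = 1, t = 0 − 1·1 = -1  (check: 445·1 + 387·(-1) = 58)
  q = 6: r = 39, s = 0 − 6·1 = -6, t = 1 − 6·(-1) = 7  (check: 445·(-6) + 387·7 = 39)
  q = 1: r = 19, s = 1 − 1·(-6) = 7, t = -1 − 1·7 = -8  (check: 445·7 + 387·(-8) = 19)
  q = 2: r = 1, s = -6 − 2·7 = -20, t = 7 − 2·(-8) = 23  (check: 445·(-20) + 387·23 = 1)
The row with r = 1 (the gcd) gives the Bezout coefficients s = -20, t = 23.
Result: 445 · (-20) + 387 · (23) = 1.

gcd(445, 387) = 1; s = -20, t = 23 (check: 445·(-20) + 387·23 = 1).


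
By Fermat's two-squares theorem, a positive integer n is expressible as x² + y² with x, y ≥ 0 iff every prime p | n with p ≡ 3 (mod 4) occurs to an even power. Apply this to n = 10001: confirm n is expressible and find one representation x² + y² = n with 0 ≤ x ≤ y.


Step 1: Factor n = 10001 = 73 · 137.
Step 2: Check the mod-4 condition on each prime factor: 73 ≡ 1 (mod 4), exponent 1; 137 ≡ 1 (mod 4), exponent 1.
All primes ≡ 3 (mod 4) appear to even exponent (or don't appear), so by the two-squares theorem n IS expressible as a sum of two squares.
Step 3: Build a representation. Here n = 73 · 137 is a product of primes ≡ 1 (mod 4). Each prime p ≡ 1 (mod 4) is itself a sum of two squares; find a² by testing p − a² for a perfect square:
  73: 73 − 1² = 72, 73 − 2² = 69, 73 − 3² = 64 = 8² ⇒ 73 = 3² + 8².
  137: 137 − 1² = 136, 137 − 2² = 133, 137 − 3² = 128, 137 − 4² = 121 = 11² ⇒ 137 = 4² + 11².
  Combine using the Brahmagupta–Fibonacci identity (a² + b²)(c² + d²) = (ac − bd)² + (ad + bc)² = (ac + bd)² + (ad − bc)²:
  73 · 137 = 10001: from (3² + 8²)(4² + 11²), take (3·4 − 8·11, 3·11 + 8·4) = (12 − 88, 33 + 32) = (-76, 65); dropping signs (only squares matter) gives (76, 65); check 76² + 65² = 5776 + 4225 = 10001 ✓.
Step 4: Order so x ≤ y and verify: 65² + 76² = 4225 + 5776 = 10001 = n. ✓

n = 10001 = 65² + 76² (one valid representation with x ≤ y).


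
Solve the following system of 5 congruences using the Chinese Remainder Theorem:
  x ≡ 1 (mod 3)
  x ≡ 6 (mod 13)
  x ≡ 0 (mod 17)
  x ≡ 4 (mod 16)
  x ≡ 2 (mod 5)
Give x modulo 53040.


Product of moduli M = 3 · 13 · 17 · 16 · 5 = 53040.
Merge one congruence at a time:
  Start: x ≡ 1 (mod 3).
  Combine with x ≡ 6 (mod 13); new modulus lcm = 39.
    Write x = 1 + 3·t and substitute into x ≡ 6 (mod 13): 3·t ≡ 6 − 1 = 5 (mod 13).
    The inverse of 3 mod 13 is 9 (since 3·9 = 27 = 2·13 + 1), so t ≡ 9·5 = 45 ≡ 6 (mod 13).
    Then x = 1 + 3·6 = 19, valid modulo lcm(3, 13) = 39: x ≡ 19 (mod 39).
  Combine with x ≡ 0 (mod 17); new modulus lcm = 663.
    Write x = 19 + 39·t and substitute into x ≡ 0 (mod 17): 39·t ≡ 0 − 19 = -19 (mod 17).
    Reduce coefficients mod 17: 5·t ≡ 15 (mod 17).
    The inverse of 5 mod 17 is 7 (since 5·7 = 35 = 2·17 + 1), so t ≡ 7·15 = 105 ≡ 3 (mod 17).
    Then x = 19 + 39·3 = 136, valid modulo lcm(39, 17) = 663: x ≡ 136 (mod 663).
  Combine with x ≡ 4 (mod 16); new modulus lcm = 10608.
    Write x = 136 + 663·t and substitute into x ≡ 4 (mod 16): 663·t ≡ 4 − 136 = -132 (mod 16).
    Reduce coefficients mod 16: 7·t ≡ 12 (mod 16).
    The inverse of 7 mod 16 is 7 (since 7·7 = 49 = 3·16 + 1), so t ≡ 7·12 = 84 ≡ 4 (mod 16).
    Then x = 136 + 663·4 = 2788, valid modulo lcm(663, 16) = 10608: x ≡ 2788 (mod 10608).
  Combine with x ≡ 2 (mod 5); new modulus lcm = 53040.
    Write x = 2788 + 10608·t and substitute into x ≡ 2 (mod 5): 10608·t ≡ 2 − 2788 = -2786 (mod 5).
    Reduce coefficients mod 5: 3·t ≡ 4 (mod 5).
    The inverse of 3 mod 5 is 2 (since 3·2 = 6 = 1·5 + 1), so t ≡ 2·4 = 8 ≡ 3 (mod 5).
    Then x = 2788 + 10608·3 = 34612, valid modulo lcm(10608, 5) = 53040: x ≡ 34612 (mod 53040).
Verify against each original: 34612 mod 3 = 1, 34612 mod 13 = 6, 34612 mod 17 = 0, 34612 mod 16 = 4, 34612 mod 5 = 2.

x ≡ 34612 (mod 53040).


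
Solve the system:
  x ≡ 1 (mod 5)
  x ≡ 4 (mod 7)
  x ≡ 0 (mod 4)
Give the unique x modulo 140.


Moduli 5, 7, 4 are pairwise coprime; by CRT there is a unique solution modulo M = 5 · 7 · 4 = 140.
Solve pairwise, accumulating the modulus:
  Start with x ≡ 1 (mod 5).
  Combine with x ≡ 4 (mod 7): since gcd(5, 7) = 1, we get a unique residue mod 35.
    Write x = 1 + 5·t and substitute into x ≡ 4 (mod 7): 5·t ≡ 4 − 1 = 3 (mod 7).
    The inverse of 5 mod 7 is 3 (since 5·3 = 15 = 2·7 + 1), so t ≡ 3·3 = 9 ≡ 2 (mod 7).
    Then x = 1 + 5·2 = 11, valid modulo lcm(5, 7) = 35: x ≡ 11 (mod 35).
  Combine with x ≡ 0 (mod 4): since gcd(35, 4) = 1, we get a unique residue mod 140.
    Write x = 11 + 35·t and substitute into x ≡ 0 (mod 4): 35·t ≡ 0 − 11 = -11 (mod 4).
    Reduce coefficients mod 4: 3·t ≡ 1 (mod 4).
    The inverse of 3 mod 4 is 3 (since 3·3 = 9 = 2·4 + 1), so t ≡ 3·1 = 3 ≡ 3 (mod 4).
    Then x = 11 + 35·3 = 116, valid modulo lcm(35, 4) = 140: x ≡ 116 (mod 140).
Verify: 116 mod 5 = 1 ✓, 116 mod 7 = 4 ✓, 116 mod 4 = 0 ✓.

x ≡ 116 (mod 140).


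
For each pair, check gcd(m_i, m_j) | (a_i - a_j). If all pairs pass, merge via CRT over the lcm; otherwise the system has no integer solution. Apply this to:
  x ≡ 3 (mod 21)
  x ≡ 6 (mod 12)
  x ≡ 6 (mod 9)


Moduli 21, 12, 9 are not pairwise coprime, so CRT works modulo lcm(m_i) when all pairwise compatibility conditions hold.
Pairwise compatibility: gcd(m_i, m_j) must divide a_i - a_j for every pair.
Merge one congruence at a time:
  Start: x ≡ 3 (mod 21).
  Combine with x ≡ 6 (mod 12): gcd(21, 12) = 3; 6 - 3 = 3, which IS divisible by 3, so compatible.
    Write x = 3 + 21·t and substitute into x ≡ 6 (mod 12): 21·t ≡ 6 − 3 = 3 (mod 12).
    Divide the congruence (and modulus) by g = 3: 7·t ≡ 1 (mod 4).
    Reduce coefficients mod 4: 3·t ≡ 1 (mod 4).
    The inverse of 3 mod 4 is 3 (since 3·3 = 9 = 2·4 + 1), so t ≡ 3·1 = 3 ≡ 3 (mod 4).
    Then x = 3 + 21·3 = 66, valid modulo lcm(21, 12) = 84: x ≡ 66 (mod 84).
  Combine with x ≡ 6 (mod 9): gcd(84, 9) = 3; 6 - 66 = -60, which IS divisible by 3, so compatible.
    Write x = 66 + 84·t and substitute into x ≡ 6 (mod 9): 84·t ≡ 6 − 66 = -60 (mod 9).
    Divide the congruence (and modulus) by g = 3: 28·t ≡ -20 (mod 3).
    Reduce coefficients mod 3: 1·t ≡ 1 (mod 3).
    So t ≡ 1 (mod 3).
    Then x = 66 + 84·1 = 150, valid modulo lcm(84, 9) = 252: x ≡ 150 (mod 252).
Verify: 150 mod 21 = 3, 150 mod 12 = 6, 150 mod 9 = 6.

x ≡ 150 (mod 252).


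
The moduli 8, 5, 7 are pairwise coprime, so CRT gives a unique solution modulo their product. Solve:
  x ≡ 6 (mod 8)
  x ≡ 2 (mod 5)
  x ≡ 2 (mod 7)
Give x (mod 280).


Moduli 8, 5, 7 are pairwise coprime; by CRT there is a unique solution modulo M = 8 · 5 · 7 = 280.
Solve pairwise, accumulating the modulus:
  Start with x ≡ 6 (mod 8).
  Combine with x ≡ 2 (mod 5): since gcd(8, 5) = 1, we get a unique residue mod 40.
    Write x = 6 + 8·t and substitute into x ≡ 2 (mod 5): 8·t ≡ 2 − 6 = -4 (mod 5).
    Reduce coefficients mod 5: 3·t ≡ 1 (mod 5).
    The inverse of 3 mod 5 is 2 (since 3·2 = 6 = 1·5 + 1), so t ≡ 2·1 = 2 ≡ 2 (mod 5).
    Then x = 6 + 8·2 = 22, valid modulo lcm(8, 5) = 40: x ≡ 22 (mod 40).
  Combine with x ≡ 2 (mod 7): since gcd(40, 7) = 1, we get a unique residue mod 280.
    Write x = 22 + 40·t and substitute into x ≡ 2 (mod 7): 40·t ≡ 2 − 22 = -20 (mod 7).
    Reduce coefficients mod 7: 5·t ≡ 1 (mod 7).
    The inverse of 5 mod 7 is 3 (since 5·3 = 15 = 2·7 + 1), so t ≡ 3·1 = 3 ≡ 3 (mod 7).
    Then x = 22 + 40·3 = 142, valid modulo lcm(40, 7) = 280: x ≡ 142 (mod 280).
Verify: 142 mod 8 = 6 ✓, 142 mod 5 = 2 ✓, 142 mod 7 = 2 ✓.

x ≡ 142 (mod 280).


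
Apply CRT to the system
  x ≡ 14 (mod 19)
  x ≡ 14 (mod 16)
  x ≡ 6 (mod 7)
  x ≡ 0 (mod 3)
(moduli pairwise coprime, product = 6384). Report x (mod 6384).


Product of moduli M = 19 · 16 · 7 · 3 = 6384.
Merge one congruence at a time:
  Start: x ≡ 14 (mod 19).
  Combine with x ≡ 14 (mod 16); new modulus lcm = 304.
    Write x = 14 + 19·t and substitute into x ≡ 14 (mod 16): 19·t ≡ 14 − 14 = 0 (mod 16).
    Reduce coefficients mod 16: 3·t ≡ 0 (mod 16).
    The inverse of 3 mod 16 is 11 (since 3·11 = 33 = 2·16 + 1), so t ≡ 11·0 = 0 ≡ 0 (mod 16).
    Then x = 14 + 19·0 = 14, valid modulo lcm(19, 16) = 304: x ≡ 14 (mod 304).
  Combine with x ≡ 6 (mod 7); new modulus lcm = 2128.
    Write x = 14 + 304·t and substitute into x ≡ 6 (mod 7): 304·t ≡ 6 − 14 = -8 (mod 7).
    Reduce coefficients mod 7: 3·t ≡ 6 (mod 7).
    The inverse of 3 mod 7 is 5 (since 3·5 = 15 = 2·7 + 1), so t ≡ 5·6 = 30 ≡ 2 (mod 7).
    Then x = 14 + 304·2 = 622, valid modulo lcm(304, 7) = 2128: x ≡ 622 (mod 2128).
  Combine with x ≡ 0 (mod 3); new modulus lcm = 6384.
    Write x = 622 + 2128·t and substitute into x ≡ 0 (mod 3): 2128·t ≡ 0 − 622 = -622 (mod 3).
    Reduce coefficients mod 3: 1·t ≡ 2 (mod 3).
    So t ≡ 2 (mod 3).
    Then x = 622 + 2128·2 = 4878, valid modulo lcm(2128, 3) = 6384: x ≡ 4878 (mod 6384).
Verify against each original: 4878 mod 19 = 14, 4878 mod 16 = 14, 4878 mod 7 = 6, 4878 mod 3 = 0.

x ≡ 4878 (mod 6384).


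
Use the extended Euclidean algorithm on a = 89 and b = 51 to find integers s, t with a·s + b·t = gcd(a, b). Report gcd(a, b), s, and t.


Euclidean algorithm on (89, 51) — divide until remainder is 0:
  89 = 1 · 51 + 38
  51 = 1 · 38 + 13
  38 = 2 · 13 + 12
  13 = 1 · 12 + 1
  12 = 12 · 1 + 0
gcd(89, 51) = 1.
Track Bezout coefficients alongside the remainders: start with r₀ = 89 = a·1 + b·0 (s = 1, t = 0) and r₁ = 51 = a·0 + b·1 (s = 0, t = 1); each new remainder r_{k+1} = r_{k-1} − q_k·r_k inherits s_{k+1} = s_{k-1} − q_k·s_k, t_{k+1} = t_{k-1} − q_k·t_k, so r_k = a·s_k + b·t_k at every step:
  q = 1: r = 38, s = 1 − 1·0 = 1, t = 0 − 1·1 = -1  (check: 89·1 + 51·(-1) = 38)
  q = 1: r = 13, s = 0 − 1·1 = -1, t = 1 − 1·(-1) = 2  (check: 89·(-1) + 51·2 = 13)
  q = 2: r = 12, s = 1 − 2·(-1) = 3, t = -1 − 2·2 = -5  (check: 89·3 + 51·(-5) = 12)
  q = 1: r = 1, s = -1 − 1·3 = -4, t = 2 − 1·(-5) = 7  (check: 89·(-4) + 51·7 = 1)
The row with r = 1 (the gcd) gives the Bezout coefficients s = -4, t = 7.
Result: 89 · (-4) + 51 · (7) = 1.

gcd(89, 51) = 1; s = -4, t = 7 (check: 89·(-4) + 51·7 = 1).


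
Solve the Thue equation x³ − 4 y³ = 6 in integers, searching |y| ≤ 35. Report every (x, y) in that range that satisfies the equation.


The equation is x³ - 4y³ = 6. For fixed y, x³ = 4·y³ + 6, so a solution requires the RHS to be a perfect cube.
Strategy: iterate y from -35 to 35, compute RHS = 4·y³ + 6, and check whether it is a (positive or negative) perfect cube.
Check small values of y:
  y = 0: RHS = 6 is not a perfect cube.
  y = 1: RHS = 10 is not a perfect cube.
  y = -1: RHS = 2 is not a perfect cube.
  y = 2: RHS = 38 is not a perfect cube.
  y = -2: RHS = -26 is not a perfect cube.
  y = 3: RHS = 114 is not a perfect cube.
  y = -3: RHS = -102 is not a perfect cube.
Continuing the search up to |y| = 35 finds no solutions either.
No (x, y) in the scanned range satisfies the equation.

No integer solutions with |y| ≤ 35.


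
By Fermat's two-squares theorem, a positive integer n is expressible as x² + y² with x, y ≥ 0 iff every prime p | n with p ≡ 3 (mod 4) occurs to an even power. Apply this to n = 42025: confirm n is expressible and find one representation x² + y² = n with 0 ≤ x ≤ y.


Step 1: Factor n = 42025 = 5^2 · 41^2.
Step 2: Check the mod-4 condition on each prime factor: 5 ≡ 1 (mod 4), exponent 2; 41 ≡ 1 (mod 4), exponent 2.
All primes ≡ 3 (mod 4) appear to even exponent (or don't appear), so by the two-squares theorem n IS expressible as a sum of two squares.
Step 3: Build a representation. Group n = k² · m with k = 5 and m = 41 · 41 = 1681 (a product of primes ≡ 1 (mod 4)); a representation of m scales to one of n via (k·x)² + (k·y)² = k²(x² + y²). Each prime p ≡ 1 (mod 4) is itself a sum of two squares; find a² by testing p − a² for a perfect square:
  41: 41 − 1² = 40, 41 − 2² = 37, 41 − 3² = 32, 41 − 4² = 25 = 5² ⇒ 41 = 4² + 5².
  Combine using the Brahmagupta–Fibonacci identity (a² + b²)(c² + d²) = (ac − bd)² + (ad + bc)² = (ac + bd)² + (ad − bc)²:
  41 · 41 = 1681: from (4² + 5²)(4² + 5²), take (4·4 − 5·5, 4·5 + 5·4) = (16 − 25, 20 + 20) = (-9, 40); dropping signs (only squares matter) gives (9, 40); check 9² + 40² = 81 + 1600 = 1681 ✓.
  Scale by k = 5: (5·9, 5·40) = (45, 200).
Step 4: Order so x ≤ y and verify: 45² + 200² = 2025 + 40000 = 42025 = n. ✓

n = 42025 = 45² + 200² (one valid representation with x ≤ y).


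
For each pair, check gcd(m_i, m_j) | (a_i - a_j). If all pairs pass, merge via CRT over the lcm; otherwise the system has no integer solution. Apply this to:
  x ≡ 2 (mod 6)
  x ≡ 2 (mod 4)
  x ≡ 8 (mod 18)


Moduli 6, 4, 18 are not pairwise coprime, so CRT works modulo lcm(m_i) when all pairwise compatibility conditions hold.
Pairwise compatibility: gcd(m_i, m_j) must divide a_i - a_j for every pair.
Merge one congruence at a time:
  Start: x ≡ 2 (mod 6).
  Combine with x ≡ 2 (mod 4): gcd(6, 4) = 2; 2 - 2 = 0, which IS divisible by 2, so compatible.
    Write x = 2 + 6·t and substitute into x ≡ 2 (mod 4): 6·t ≡ 2 − 2 = 0 (mod 4).
    Divide the congruence (and modulus) by g = 2: 3·t ≡ 0 (mod 2).
    Reduce coefficients mod 2: 1·t ≡ 0 (mod 2).
    So t ≡ 0 (mod 2).
    Then x = 2 + 6·0 = 2, valid modulo lcm(6, 4) = 12: x ≡ 2 (mod 12).
  Combine with x ≡ 8 (mod 18): gcd(12, 18) = 6; 8 - 2 = 6, which IS divisible by 6, so compatible.
    Write x = 2 + 12·t and substitute into x ≡ 8 (mod 18): 12·t ≡ 8 − 2 = 6 (mod 18).
    Divide the congruence (and modulus) by g = 6: 2·t ≡ 1 (mod 3).
    The inverse of 2 mod 3 is 2 (since 2·2 = 4 = 1·3 + 1), so t ≡ 2·1 = 2 ≡ 2 (mod 3).
    Then x = 2 + 12·2 = 26, valid modulo lcm(12, 18) = 36: x ≡ 26 (mod 36).
Verify: 26 mod 6 = 2, 26 mod 4 = 2, 26 mod 18 = 8.

x ≡ 26 (mod 36).


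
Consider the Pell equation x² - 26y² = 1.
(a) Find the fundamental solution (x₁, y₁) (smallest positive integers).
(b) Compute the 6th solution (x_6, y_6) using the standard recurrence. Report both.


Step 1: Find the fundamental solution (x₁, y₁) of x² - 26y² = 1.
  Expand √26 as a continued fraction. a₀ = ⌊√26⌋ = 5; iterate m_{k+1} = d_k·a_k − m_k, d_{k+1} = (26 − m_{k+1}²)/d_k, a_{k+1} = ⌊(a₀ + m_{k+1})/d_{k+1}⌋ (starting m₀ = 0, d₀ = 1), with convergents p_k = a_k·p_{k-1} + p_{k-2}, q_k = a_k·q_{k-1} + q_{k-2} (p₋₁ = 1, q₋₁ = 0):
  k = 0: a₀ = 5; p₀/q₀ = 5/1; p₀² − 26·q₀² = 25 − 26 = -1.
  k = 1: m = 5, d = 1, a = ⌊(5 + 5)/1⌋ = 10; p/q = (10·5 + 1)/(10·1 + 0) = 51/10; p² − 26·q² = 2601 − 2600 = 1.
  The first convergent with p² − 26·q² = 1 gives the fundamental solution (x₁, y₁) = (51, 10).
Step 2: Apply the recurrence (x_{n+1}, y_{n+1}) = (x₁x_n + 26y₁y_n, x₁y_n + y₁x_n) repeatedly.
  From (x_1, y_1) = (51, 10): x_2 = 51·51 + 26·10·10 = 5201; y_2 = 51·10 + 10·51 = 1020.
  From (x_2, y_2) = (5201, 1020): x_3 = 51·5201 + 26·10·1020 = 530451; y_3 = 51·1020 + 10·5201 = 104030.
  From (x_3, y_3) = (530451, 104030): x_4 = 51·530451 + 26·10·104030 = 54100801; y_4 = 51·104030 + 10·530451 = 10610040.
  From (x_4, y_4) = (54100801, 10610040): x_5 = 51·54100801 + 26·10·10610040 = 5517751251; y_5 = 51·10610040 + 10·54100801 = 1082120050.
  From (x_5, y_5) = (5517751251, 1082120050): x_6 = 51·5517751251 + 26·10·1082120050 = 562756526801; y_6 = 51·1082120050 + 10·5517751251 = 110365635060.
Step 3: Verify x_6² - 26·y_6² = 316694908457124631293601 - 316694908457124631293600 = 1 (should be 1). ✓

(x_1, y_1) = (51, 10); (x_6, y_6) = (562756526801, 110365635060).


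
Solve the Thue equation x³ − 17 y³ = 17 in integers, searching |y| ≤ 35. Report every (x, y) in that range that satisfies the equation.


The equation is x³ - 17y³ = 17. For fixed y, x³ = 17·y³ + 17, so a solution requires the RHS to be a perfect cube.
Strategy: iterate y from -35 to 35, compute RHS = 17·y³ + 17, and check whether it is a (positive or negative) perfect cube.
Check small values of y:
  y = 0: RHS = 17 is not a perfect cube.
  y = 1: RHS = 34 is not a perfect cube.
  y = -1: RHS = 0 = (0)³ ⇒ x = 0 works.
  y = 2: RHS = 153 is not a perfect cube.
  y = -2: RHS = -119 is not a perfect cube.
  y = 3: RHS = 476 is not a perfect cube.
  y = -3: RHS = -442 is not a perfect cube.
Continuing the search up to |y| = 35 finds no further solutions beyond those listed.
Collected solutions: (0, -1).

Solutions (with |y| ≤ 35): (0, -1).


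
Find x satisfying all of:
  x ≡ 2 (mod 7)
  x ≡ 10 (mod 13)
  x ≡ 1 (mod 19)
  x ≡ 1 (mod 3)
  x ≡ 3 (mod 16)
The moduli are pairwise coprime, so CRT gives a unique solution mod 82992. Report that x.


Product of moduli M = 7 · 13 · 19 · 3 · 16 = 82992.
Merge one congruence at a time:
  Start: x ≡ 2 (mod 7).
  Combine with x ≡ 10 (mod 13); new modulus lcm = 91.
    Write x = 2 + 7·t and substitute into x ≡ 10 (mod 13): 7·t ≡ 10 − 2 = 8 (mod 13).
    The inverse of 7 mod 13 is 2 (since 7·2 = 14 = 1·13 + 1), so t ≡ 2·8 = 16 ≡ 3 (mod 13).
    Then x = 2 + 7·3 = 23, valid modulo lcm(7, 13) = 91: x ≡ 23 (mod 91).
  Combine with x ≡ 1 (mod 19); new modulus lcm = 1729.
    Write x = 23 + 91·t and substitute into x ≡ 1 (mod 19): 91·t ≡ 1 − 23 = -22 (mod 19).
    Reduce coefficients mod 19: 15·t ≡ 16 (mod 19).
    The inverse of 15 mod 19 is 14 (since 15·14 = 210 = 11·19 + 1), so t ≡ 14·16 = 224 ≡ 15 (mod 19).
    Then x = 23 + 91·15 = 1388, valid modulo lcm(91, 19) = 1729: x ≡ 1388 (mod 1729).
  Combine with x ≡ 1 (mod 3); new modulus lcm = 5187.
    Write x = 1388 + 1729·t and substitute into x ≡ 1 (mod 3): 1729·t ≡ 1 − 1388 = -1387 (mod 3).
    Reduce coefficients mod 3: 1·t ≡ 2 (mod 3).
    So t ≡ 2 (mod 3).
    Then x = 1388 + 1729·2 = 4846, valid modulo lcm(1729, 3) = 5187: x ≡ 4846 (mod 5187).
  Combine with x ≡ 3 (mod 16); new modulus lcm = 82992.
    Write x = 4846 + 5187·t and substitute into x ≡ 3 (mod 16): 5187·t ≡ 3 − 4846 = -4843 (mod 16).
    Reduce coefficients mod 16: 3·t ≡ 5 (mod 16).
    The inverse of 3 mod 16 is 11 (since 3·11 = 33 = 2·16 + 1), so t ≡ 11·5 = 55 ≡ 7 (mod 16).
    Then x = 4846 + 5187·7 = 41155, valid modulo lcm(5187, 16) = 82992: x ≡ 41155 (mod 82992).
Verify against each original: 41155 mod 7 = 2, 41155 mod 13 = 10, 41155 mod 19 = 1, 41155 mod 3 = 1, 41155 mod 16 = 3.

x ≡ 41155 (mod 82992).


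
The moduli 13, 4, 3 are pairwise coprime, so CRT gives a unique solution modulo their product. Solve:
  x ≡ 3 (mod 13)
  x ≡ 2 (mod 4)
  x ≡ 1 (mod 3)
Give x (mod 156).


Moduli 13, 4, 3 are pairwise coprime; by CRT there is a unique solution modulo M = 13 · 4 · 3 = 156.
Solve pairwise, accumulating the modulus:
  Start with x ≡ 3 (mod 13).
  Combine with x ≡ 2 (mod 4): since gcd(13, 4) = 1, we get a unique residue mod 52.
    Write x = 3 + 13·t and substitute into x ≡ 2 (mod 4): 13·t ≡ 2 − 3 = -1 (mod 4).
    Reduce coefficients mod 4: 1·t ≡ 3 (mod 4).
    So t ≡ 3 (mod 4).
    Then x = 3 + 13·3 = 42, valid modulo lcm(13, 4) = 52: x ≡ 42 (mod 52).
  Combine with x ≡ 1 (mod 3): since gcd(52, 3) = 1, we get a unique residue mod 156.
    Write x = 42 + 52·t and substitute into x ≡ 1 (mod 3): 52·t ≡ 1 − 42 = -41 (mod 3).
    Reduce coefficients mod 3: 1·t ≡ 1 (mod 3).
    So t ≡ 1 (mod 3).
    Then x = 42 + 52·1 = 94, valid modulo lcm(52, 3) = 156: x ≡ 94 (mod 156).
Verify: 94 mod 13 = 3 ✓, 94 mod 4 = 2 ✓, 94 mod 3 = 1 ✓.

x ≡ 94 (mod 156).


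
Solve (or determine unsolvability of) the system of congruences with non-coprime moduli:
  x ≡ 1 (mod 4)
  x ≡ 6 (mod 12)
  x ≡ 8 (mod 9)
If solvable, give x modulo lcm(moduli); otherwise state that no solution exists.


Moduli 4, 12, 9 are not pairwise coprime, so CRT works modulo lcm(m_i) when all pairwise compatibility conditions hold.
Pairwise compatibility: gcd(m_i, m_j) must divide a_i - a_j for every pair.
Merge one congruence at a time:
  Start: x ≡ 1 (mod 4).
  Combine with x ≡ 6 (mod 12): gcd(4, 12) = 4, and 6 - 1 = 5 is NOT divisible by 4.
    ⇒ system is inconsistent (no integer solution).

No solution (the system is inconsistent).


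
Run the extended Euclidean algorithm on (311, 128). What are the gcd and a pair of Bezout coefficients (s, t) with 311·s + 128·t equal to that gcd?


Euclidean algorithm on (311, 128) — divide until remainder is 0:
  311 = 2 · 128 + 55
  128 = 2 · 55 + 18
  55 = 3 · 18 + 1
  18 = 18 · 1 + 0
gcd(311, 128) = 1.
Track Bezout coefficients alongside the remainders: start with r₀ = 311 = a·1 + b·0 (s = 1, t = 0) and r₁ = 128 = a·0 + b·1 (s = 0, t = 1); each new remainder r_{k+1} = r_{k-1} − q_k·r_k inherits s_{k+1} = s_{k-1} − q_k·s_k, t_{k+1} = t_{k-1} − q_k·t_k, so r_k = a·s_k + b·t_k at every step:
  q = 2: r = 55, s = 1 − 2·0 = 1, t = 0 − 2·1 = -2  (check: 311·1 + 128·(-2) = 55)
  q = 2: r = 18, s = 0 − 2·1 = -2, t = 1 − 2·(-2) = 5  (check: 311·(-2) + 128·5 = 18)
  q = 3: r = 1, s = 1 − 3·(-2) = 7, t = -2 − 3·5 = -17  (check: 311·7 + 128·(-17) = 1)
The row with r = 1 (the gcd) gives the Bezout coefficients s = 7, t = -17.
Result: 311 · (7) + 128 · (-17) = 1.

gcd(311, 128) = 1; s = 7, t = -17 (check: 311·7 + 128·(-17) = 1).


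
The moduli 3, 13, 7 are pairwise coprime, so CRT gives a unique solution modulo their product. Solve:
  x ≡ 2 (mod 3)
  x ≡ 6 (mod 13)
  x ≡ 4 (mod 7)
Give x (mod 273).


Moduli 3, 13, 7 are pairwise coprime; by CRT there is a unique solution modulo M = 3 · 13 · 7 = 273.
Solve pairwise, accumulating the modulus:
  Start with x ≡ 2 (mod 3).
  Combine with x ≡ 6 (mod 13): since gcd(3, 13) = 1, we get a unique residue mod 39.
    Write x = 2 + 3·t and substitute into x ≡ 6 (mod 13): 3·t ≡ 6 − 2 = 4 (mod 13).
    The inverse of 3 mod 13 is 9 (since 3·9 = 27 = 2·13 + 1), so t ≡ 9·4 = 36 ≡ 10 (mod 13).
    Then x = 2 + 3·10 = 32, valid modulo lcm(3, 13) = 39: x ≡ 32 (mod 39).
  Combine with x ≡ 4 (mod 7): since gcd(39, 7) = 1, we get a unique residue mod 273.
    Write x = 32 + 39·t and substitute into x ≡ 4 (mod 7): 39·t ≡ 4 − 32 = -28 (mod 7).
    Reduce coefficients mod 7: 4·t ≡ 0 (mod 7).
    The inverse of 4 mod 7 is 2 (since 4·2 = 8 = 1·7 + 1), so t ≡ 2·0 = 0 ≡ 0 (mod 7).
    Then x = 32 + 39·0 = 32, valid modulo lcm(39, 7) = 273: x ≡ 32 (mod 273).
Verify: 32 mod 3 = 2 ✓, 32 mod 13 = 6 ✓, 32 mod 7 = 4 ✓.

x ≡ 32 (mod 273).


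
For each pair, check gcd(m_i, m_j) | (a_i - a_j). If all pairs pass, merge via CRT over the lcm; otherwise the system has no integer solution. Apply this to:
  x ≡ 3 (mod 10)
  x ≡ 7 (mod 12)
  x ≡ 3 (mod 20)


Moduli 10, 12, 20 are not pairwise coprime, so CRT works modulo lcm(m_i) when all pairwise compatibility conditions hold.
Pairwise compatibility: gcd(m_i, m_j) must divide a_i - a_j for every pair.
Merge one congruence at a time:
  Start: x ≡ 3 (mod 10).
  Combine with x ≡ 7 (mod 12): gcd(10, 12) = 2; 7 - 3 = 4, which IS divisible by 2, so compatible.
    Write x = 3 + 10·t and substitute into x ≡ 7 (mod 12): 10·t ≡ 7 − 3 = 4 (mod 12).
    Divide the congruence (and modulus) by g = 2: 5·t ≡ 2 (mod 6).
    The inverse of 5 mod 6 is 5 (since 5·5 = 25 = 4·6 + 1), so t ≡ 5·2 = 10 ≡ 4 (mod 6).
    Then x = 3 + 10·4 = 43, valid modulo lcm(10, 12) = 60: x ≡ 43 (mod 60).
  Combine with x ≡ 3 (mod 20): gcd(60, 20) = 20; 3 - 43 = -40, which IS divisible by 20, so compatible.
    Write x = 43 + 60·t and substitute into x ≡ 3 (mod 20): 60·t ≡ 3 − 43 = -40 (mod 20).
    Divide the congruence (and modulus) by g = 20: 3·t ≡ -2 (mod 1).
    Modulo 1 every t works; take t = 0.
    Then x = 43 + 60·0 = 43, valid modulo lcm(60, 20) = 60: x ≡ 43 (mod 60).
Verify: 43 mod 10 = 3, 43 mod 12 = 7, 43 mod 20 = 3.

x ≡ 43 (mod 60).


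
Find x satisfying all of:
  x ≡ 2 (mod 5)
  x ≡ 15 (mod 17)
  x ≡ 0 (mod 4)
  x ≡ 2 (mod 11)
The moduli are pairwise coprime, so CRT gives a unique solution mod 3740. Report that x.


Product of moduli M = 5 · 17 · 4 · 11 = 3740.
Merge one congruence at a time:
  Start: x ≡ 2 (mod 5).
  Combine with x ≡ 15 (mod 17); new modulus lcm = 85.
    Write x = 2 + 5·t and substitute into x ≡ 15 (mod 17): 5·t ≡ 15 − 2 = 13 (mod 17).
    The inverse of 5 mod 17 is 7 (since 5·7 = 35 = 2·17 + 1), so t ≡ 7·13 = 91 ≡ 6 (mod 17).
    Then x = 2 + 5·6 = 32, valid modulo lcm(5, 17) = 85: x ≡ 32 (mod 85).
  Combine with x ≡ 0 (mod 4); new modulus lcm = 340.
    Write x = 32 + 85·t and substitute into x ≡ 0 (mod 4): 85·t ≡ 0 − 32 = -32 (mod 4).
    Reduce coefficients mod 4: 1·t ≡ 0 (mod 4).
    So t ≡ 0 (mod 4).
    Then x = 32 + 85·0 = 32, valid modulo lcm(85, 4) = 340: x ≡ 32 (mod 340).
  Combine with x ≡ 2 (mod 11); new modulus lcm = 3740.
    Write x = 32 + 340·t and substitute into x ≡ 2 (mod 11): 340·t ≡ 2 − 32 = -30 (mod 11).
    Reduce coefficients mod 11: 10·t ≡ 3 (mod 11).
    The inverse of 10 mod 11 is 10 (since 10·10 = 100 = 9·11 + 1), so t ≡ 10·3 = 30 ≡ 8 (mod 11).
    Then x = 32 + 340·8 = 2752, valid modulo lcm(340, 11) = 3740: x ≡ 2752 (mod 3740).
Verify against each original: 2752 mod 5 = 2, 2752 mod 17 = 15, 2752 mod 4 = 0, 2752 mod 11 = 2.

x ≡ 2752 (mod 3740).


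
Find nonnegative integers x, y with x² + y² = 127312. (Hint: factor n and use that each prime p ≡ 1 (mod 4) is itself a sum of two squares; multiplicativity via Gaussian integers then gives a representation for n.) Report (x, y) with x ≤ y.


Step 1: Factor n = 127312 = 2^4 · 73 · 109.
Step 2: Check the mod-4 condition on each prime factor: 2 = 2 (special); 73 ≡ 1 (mod 4), exponent 1; 109 ≡ 1 (mod 4), exponent 1.
All primes ≡ 3 (mod 4) appear to even exponent (or don't appear), so by the two-squares theorem n IS expressible as a sum of two squares.
Step 3: Build a representation. Group n = k² · m with k = 4 and m = 73 · 109 = 7957 (a product of primes ≡ 1 (mod 4)); a representation of m scales to one of n via (k·x)² + (k·y)² = k²(x² + y²). Each prime p ≡ 1 (mod 4) is itself a sum of two squares; find a² by testing p − a² for a perfect square:
  73: 73 − 1² = 72, 73 − 2² = 69, 73 − 3² = 64 = 8² ⇒ 73 = 3² + 8².
  109: 109 − 1² = 108, 109 − 2² = 105, 109 − 3² = 100 = 10² ⇒ 109 = 3² + 10².
  Combine using the Brahmagupta–Fibonacci identity (a² + b²)(c² + d²) = (ac − bd)² + (ad + bc)² = (ac + bd)² + (ad − bc)²:
  73 · 109 = 7957: from (3² + 8²)(3² + 10²), take (3·3 − 8·10, 3·10 + 8·3) = (9 − 80, 30 + 24) = (-71, 54); dropping signs (only squares matter) gives (71, 54); check 71² + 54² = 5041 + 2916 = 7957 ✓.
  Scale by k = 4: (4·71, 4·54) = (284, 216).
Step 4: Order so x ≤ y and verify: 216² + 284² = 46656 + 80656 = 127312 = n. ✓

n = 127312 = 216² + 284² (one valid representation with x ≤ y).


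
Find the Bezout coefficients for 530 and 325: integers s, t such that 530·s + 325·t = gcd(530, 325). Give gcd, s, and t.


Euclidean algorithm on (530, 325) — divide until remainder is 0:
  530 = 1 · 325 + 205
  325 = 1 · 205 + 120
  205 = 1 · 120 + 85
  120 = 1 · 85 + 35
  85 = 2 · 35 + 15
  35 = 2 · 15 + 5
  15 = 3 · 5 + 0
gcd(530, 325) = 5.
Track Bezout coefficients alongside the remainders: start with r₀ = 530 = a·1 + b·0 (s = 1, t = 0) and r₁ = 325 = a·0 + b·1 (s = 0, t = 1); each new remainder r_{k+1} = r_{k-1} − q_k·r_k inherits s_{k+1} = s_{k-1} − q_k·s_k, t_{k+1} = t_{k-1} − q_k·t_k, so r_k = a·s_k + b·t_k at every step:
  q = 1: r = 205, s = 1 − 1·0 = 1, t = 0 − 1·1 = -1  (check: 530·1 + 325·(-1) = 205)
  q = 1: r = 120, s = 0 − 1·1 = -1, t = 1 − 1·(-1) = 2  (check: 530·(-1) + 325·2 = 120)
  q = 1: r = 85, s = 1 − 1·(-1) = 2, t = -1 − 1·2 = -3  (check: 530·2 + 325·(-3) = 85)
  q = 1: r = 35, s = -1 − 1·2 = -3, t = 2 − 1·(-3) = 5  (check: 530·(-3) + 325·5 = 35)
  q = 2: r = 15, s = 2 − 2·(-3) = 8, t = -3 − 2·5 = -13  (check: 530·8 + 325·(-13) = 15)
  q = 2: r = 5, s = -3 − 2·8 = -19, t = 5 − 2·(-13) = 31  (check: 530·(-19) + 325·31 = 5)
The row with r = 5 (the gcd) gives the Bezout coefficients s = -19, t = 31.
Result: 530 · (-19) + 325 · (31) = 5.

gcd(530, 325) = 5; s = -19, t = 31 (check: 530·(-19) + 325·31 = 5).


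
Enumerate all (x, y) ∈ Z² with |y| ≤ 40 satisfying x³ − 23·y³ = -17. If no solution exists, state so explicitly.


The equation is x³ - 23y³ = -17. For fixed y, x³ = 23·y³ − 17, so a solution requires the RHS to be a perfect cube.
Strategy: iterate y from -40 to 40, compute RHS = 23·y³ − 17, and check whether it is a (positive or negative) perfect cube.
Check small values of y:
  y = 0: RHS = -17 is not a perfect cube.
  y = 1: RHS = 6 is not a perfect cube.
  y = -1: RHS = -40 is not a perfect cube.
  y = 2: RHS = 167 is not a perfect cube.
  y = -2: RHS = -201 is not a perfect cube.
  y = 3: RHS = 604 is not a perfect cube.
  y = -3: RHS = -638 is not a perfect cube.
Continuing the search up to |y| = 40 finds no solutions either.
No (x, y) in the scanned range satisfies the equation.

No integer solutions with |y| ≤ 40.


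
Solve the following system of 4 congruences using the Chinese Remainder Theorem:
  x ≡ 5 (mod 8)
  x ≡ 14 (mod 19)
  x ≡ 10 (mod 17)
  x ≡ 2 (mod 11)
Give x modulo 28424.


Product of moduli M = 8 · 19 · 17 · 11 = 28424.
Merge one congruence at a time:
  Start: x ≡ 5 (mod 8).
  Combine with x ≡ 14 (mod 19); new modulus lcm = 152.
    Write x = 5 + 8·t and substitute into x ≡ 14 (mod 19): 8·t ≡ 14 − 5 = 9 (mod 19).
    The inverse of 8 mod 19 is 12 (since 8·12 = 96 = 5·19 + 1), so t ≡ 12·9 = 108 ≡ 13 (mod 19).
    Then x = 5 + 8·13 = 109, valid modulo lcm(8, 19) = 152: x ≡ 109 (mod 152).
  Combine with x ≡ 10 (mod 17); new modulus lcm = 2584.
    Write x = 109 + 152·t and substitute into x ≡ 10 (mod 17): 152·t ≡ 10 − 109 = -99 (mod 17).
    Reduce coefficients mod 17: 16·t ≡ 3 (mod 17).
    The inverse of 16 mod 17 is 16 (since 16·16 = 256 = 15·17 + 1), so t ≡ 16·3 = 48 ≡ 14 (mod 17).
    Then x = 109 + 152·14 = 2237, valid modulo lcm(152, 17) = 2584: x ≡ 2237 (mod 2584).
  Combine with x ≡ 2 (mod 11); new modulus lcm = 28424.
    Write x = 2237 + 2584·t and substitute into x ≡ 2 (mod 11): 2584·t ≡ 2 − 2237 = -2235 (mod 11).
    Reduce coefficients mod 11: 10·t ≡ 9 (mod 11).
    The inverse of 10 mod 11 is 10 (since 10·10 = 100 = 9·11 + 1), so t ≡ 10·9 = 90 ≡ 2 (mod 11).
    Then x = 2237 + 2584·2 = 7405, valid modulo lcm(2584, 11) = 28424: x ≡ 7405 (mod 28424).
Verify against each original: 7405 mod 8 = 5, 7405 mod 19 = 14, 7405 mod 17 = 10, 7405 mod 11 = 2.

x ≡ 7405 (mod 28424).


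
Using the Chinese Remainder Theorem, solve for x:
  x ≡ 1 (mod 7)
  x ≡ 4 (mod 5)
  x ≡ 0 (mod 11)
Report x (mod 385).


Moduli 7, 5, 11 are pairwise coprime; by CRT there is a unique solution modulo M = 7 · 5 · 11 = 385.
Solve pairwise, accumulating the modulus:
  Start with x ≡ 1 (mod 7).
  Combine with x ≡ 4 (mod 5): since gcd(7, 5) = 1, we get a unique residue mod 35.
    Write x = 1 + 7·t and substitute into x ≡ 4 (mod 5): 7·t ≡ 4 − 1 = 3 (mod 5).
    Reduce coefficients mod 5: 2·t ≡ 3 (mod 5).
    The inverse of 2 mod 5 is 3 (since 2·3 = 6 = 1·5 + 1), so t ≡ 3·3 = 9 ≡ 4 (mod 5).
    Then x = 1 + 7·4 = 29, valid modulo lcm(7, 5) = 35: x ≡ 29 (mod 35).
  Combine with x ≡ 0 (mod 11): since gcd(35, 11) = 1, we get a unique residue mod 385.
    Write x = 29 + 35·t and substitute into x ≡ 0 (mod 11): 35·t ≡ 0 − 29 = -29 (mod 11).
    Reduce coefficients mod 11: 2·t ≡ 4 (mod 11).
    The inverse of 2 mod 11 is 6 (since 2·6 = 12 = 1·11 + 1), so t ≡ 6·4 = 24 ≡ 2 (mod 11).
    Then x = 29 + 35·2 = 99, valid modulo lcm(35, 11) = 385: x ≡ 99 (mod 385).
Verify: 99 mod 7 = 1 ✓, 99 mod 5 = 4 ✓, 99 mod 11 = 0 ✓.

x ≡ 99 (mod 385).
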